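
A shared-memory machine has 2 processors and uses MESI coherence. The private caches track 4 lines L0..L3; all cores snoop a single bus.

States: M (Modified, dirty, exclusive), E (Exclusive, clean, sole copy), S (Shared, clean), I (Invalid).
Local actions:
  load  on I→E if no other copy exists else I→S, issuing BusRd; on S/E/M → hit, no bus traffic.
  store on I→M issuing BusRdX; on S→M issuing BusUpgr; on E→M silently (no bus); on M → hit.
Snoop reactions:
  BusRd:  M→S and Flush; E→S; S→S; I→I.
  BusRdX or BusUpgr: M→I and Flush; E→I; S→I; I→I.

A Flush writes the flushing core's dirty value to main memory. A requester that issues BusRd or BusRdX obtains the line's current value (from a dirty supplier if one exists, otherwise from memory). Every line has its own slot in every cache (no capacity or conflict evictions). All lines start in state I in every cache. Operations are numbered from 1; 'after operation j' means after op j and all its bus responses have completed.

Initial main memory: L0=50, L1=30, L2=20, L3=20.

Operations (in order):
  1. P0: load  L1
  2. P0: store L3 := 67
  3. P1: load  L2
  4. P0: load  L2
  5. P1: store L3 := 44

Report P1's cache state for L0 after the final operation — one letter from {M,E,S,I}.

step 1: P0: load  L1  ⟶  EI  (L1)  txn=BusRd  M[L1]=30
step 2: P0: store L3 := 67  ⟶  MI  (L3)  txn=BusRdX  M[L3]=20
step 3: P1: load  L2  ⟶  IE  (L2)  txn=BusRd  M[L2]=20
step 4: P0: load  L2  ⟶  SS  (L2)  txn=BusRd  M[L2]=20
step 5: P1: store L3 := 44  ⟶  IM  (L3)  txn=BusRdX+Flush  M[L3]=67

state = I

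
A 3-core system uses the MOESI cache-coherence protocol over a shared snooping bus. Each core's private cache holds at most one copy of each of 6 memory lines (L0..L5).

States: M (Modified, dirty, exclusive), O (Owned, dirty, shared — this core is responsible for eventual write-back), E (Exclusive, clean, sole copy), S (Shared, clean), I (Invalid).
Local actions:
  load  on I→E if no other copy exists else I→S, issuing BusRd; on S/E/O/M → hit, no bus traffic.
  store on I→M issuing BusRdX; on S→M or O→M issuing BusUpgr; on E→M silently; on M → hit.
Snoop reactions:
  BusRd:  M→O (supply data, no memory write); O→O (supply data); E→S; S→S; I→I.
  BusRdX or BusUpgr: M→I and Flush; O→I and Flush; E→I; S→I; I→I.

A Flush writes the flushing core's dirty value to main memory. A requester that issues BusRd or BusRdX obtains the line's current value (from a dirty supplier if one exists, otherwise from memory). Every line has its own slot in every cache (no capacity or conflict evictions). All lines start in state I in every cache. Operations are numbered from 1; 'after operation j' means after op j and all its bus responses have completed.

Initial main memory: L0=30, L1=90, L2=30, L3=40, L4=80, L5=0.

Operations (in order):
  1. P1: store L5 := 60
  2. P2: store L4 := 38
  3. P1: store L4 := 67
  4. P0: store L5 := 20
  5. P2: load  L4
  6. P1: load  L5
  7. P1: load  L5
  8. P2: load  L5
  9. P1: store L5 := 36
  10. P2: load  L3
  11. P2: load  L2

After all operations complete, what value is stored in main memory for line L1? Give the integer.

memory[L1] = 90

  op1 P1: store L5 := 60 → I/M/I on L5; bus BusRdX; mem=0
  op2 P2: store L4 := 38 → I/I/M on L4; bus BusRdX; mem=80
  op3 P1: store L4 := 67 → I/M/I on L4; bus BusRdX Flush; mem=38
  op4 P0: store L5 := 20 → M/I/I on L5; bus BusRdX Flush; mem=60
  op5 P2: load  L4 → I/O/S on L4; bus BusRd; mem=38
  op6 P1: load  L5 → O/S/I on L5; bus BusRd; mem=60
  op7 P1: load  L5 → O/S/I on L5; bus (none); mem=60
  op8 P2: load  L5 → O/S/S on L5; bus BusRd; mem=60
  op9 P1: store L5 := 36 → I/M/I on L5; bus BusUpgr Flush; mem=20
  op10 P2: load  L3 → I/I/E on L3; bus BusRd; mem=40
  op11 P2: load  L2 → I/I/E on L2; bus BusRd; mem=30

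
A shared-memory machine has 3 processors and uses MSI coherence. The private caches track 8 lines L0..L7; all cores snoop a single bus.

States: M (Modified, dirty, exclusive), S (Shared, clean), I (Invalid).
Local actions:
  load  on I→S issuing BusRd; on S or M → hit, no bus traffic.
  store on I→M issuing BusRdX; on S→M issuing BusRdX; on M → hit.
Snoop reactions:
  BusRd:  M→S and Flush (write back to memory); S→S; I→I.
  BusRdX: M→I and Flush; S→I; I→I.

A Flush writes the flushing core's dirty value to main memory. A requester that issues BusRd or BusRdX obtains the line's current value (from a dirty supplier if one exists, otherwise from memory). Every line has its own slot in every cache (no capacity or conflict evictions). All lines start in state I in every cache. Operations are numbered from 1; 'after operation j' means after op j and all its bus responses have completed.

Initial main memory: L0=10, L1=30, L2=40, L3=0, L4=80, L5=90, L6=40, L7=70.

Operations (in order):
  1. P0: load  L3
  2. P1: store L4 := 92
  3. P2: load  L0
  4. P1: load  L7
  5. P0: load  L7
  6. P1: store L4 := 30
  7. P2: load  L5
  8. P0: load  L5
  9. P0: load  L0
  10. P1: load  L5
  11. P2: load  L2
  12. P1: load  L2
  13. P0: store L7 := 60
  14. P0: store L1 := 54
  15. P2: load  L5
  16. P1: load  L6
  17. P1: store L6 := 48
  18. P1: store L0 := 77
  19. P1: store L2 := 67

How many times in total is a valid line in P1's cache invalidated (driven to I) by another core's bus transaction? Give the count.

invalidations = 1

1. P0: load  L3  bus=[BusRd]  L3: P0=S P1=I P2=I  mem[L3]=0
2. P1: store L4 := 92  bus=[BusRdX]  L4: P0=I P1=M P2=I  mem[L4]=80
3. P2: load  L0  bus=[BusRd]  L0: P0=I P1=I P2=S  mem[L0]=10
4. P1: load  L7  bus=[BusRd]  L7: P0=I P1=S P2=I  mem[L7]=70
5. P0: load  L7  bus=[BusRd]  L7: P0=S P1=S P2=I  mem[L7]=70
6. P1: store L4 := 30  bus=[-]  L4: P0=I P1=M P2=I  mem[L4]=80
7. P2: load  L5  bus=[BusRd]  L5: P0=I P1=I P2=S  mem[L5]=90
8. P0: load  L5  bus=[BusRd]  L5: P0=S P1=I P2=S  mem[L5]=90
9. P0: load  L0  bus=[BusRd]  L0: P0=S P1=I P2=S  mem[L0]=10
10. P1: load  L5  bus=[BusRd]  L5: P0=S P1=S P2=S  mem[L5]=90
11. P2: load  L2  bus=[BusRd]  L2: P0=I P1=I P2=S  mem[L2]=40
12. P1: load  L2  bus=[BusRd]  L2: P0=I P1=S P2=S  mem[L2]=40
13. P0: store L7 := 60  bus=[BusRdX]  L7: P0=M P1=I P2=I  mem[L7]=70
14. P0: store L1 := 54  bus=[BusRdX]  L1: P0=M P1=I P2=I  mem[L1]=30
15. P2: load  L5  bus=[-]  L5: P0=S P1=S P2=S  mem[L5]=90
16. P1: load  L6  bus=[BusRd]  L6: P0=I P1=S P2=I  mem[L6]=40
17. P1: store L6 := 48  bus=[BusRdX]  L6: P0=I P1=M P2=I  mem[L6]=40
18. P1: store L0 := 77  bus=[BusRdX]  L0: P0=I P1=M P2=I  mem[L0]=10
19. P1: store L2 := 67  bus=[BusRdX]  L2: P0=I P1=M P2=I  mem[L2]=40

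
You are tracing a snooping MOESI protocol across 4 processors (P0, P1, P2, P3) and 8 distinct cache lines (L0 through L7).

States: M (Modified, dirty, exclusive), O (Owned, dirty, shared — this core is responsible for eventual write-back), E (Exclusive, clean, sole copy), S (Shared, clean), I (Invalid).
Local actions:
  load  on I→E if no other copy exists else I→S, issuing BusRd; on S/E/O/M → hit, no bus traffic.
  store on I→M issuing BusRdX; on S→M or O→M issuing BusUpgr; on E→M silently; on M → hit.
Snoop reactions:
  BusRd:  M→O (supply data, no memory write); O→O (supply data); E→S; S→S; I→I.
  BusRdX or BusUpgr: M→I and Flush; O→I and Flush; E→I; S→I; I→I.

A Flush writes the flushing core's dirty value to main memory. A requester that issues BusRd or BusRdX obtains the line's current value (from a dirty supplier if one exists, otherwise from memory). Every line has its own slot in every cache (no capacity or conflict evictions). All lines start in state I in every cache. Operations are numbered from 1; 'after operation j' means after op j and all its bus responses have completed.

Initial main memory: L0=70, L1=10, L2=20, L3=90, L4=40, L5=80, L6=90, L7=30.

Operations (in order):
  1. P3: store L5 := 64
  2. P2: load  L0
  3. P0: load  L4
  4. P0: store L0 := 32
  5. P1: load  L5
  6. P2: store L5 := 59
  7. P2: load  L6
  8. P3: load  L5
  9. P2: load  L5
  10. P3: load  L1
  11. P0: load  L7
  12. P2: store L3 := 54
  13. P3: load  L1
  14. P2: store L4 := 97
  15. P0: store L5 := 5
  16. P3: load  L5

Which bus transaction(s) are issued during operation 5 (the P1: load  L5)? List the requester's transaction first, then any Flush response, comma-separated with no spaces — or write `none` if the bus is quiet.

bus = BusRd

step 1: P3: store L5 := 64  ⟶  IIIM  (L5)  txn=BusRdX  M[L5]=80
step 2: P2: load  L0  ⟶  IIEI  (L0)  txn=BusRd  M[L0]=70
step 3: P0: load  L4  ⟶  EIII  (L4)  txn=BusRd  M[L4]=40
step 4: P0: store L0 := 32  ⟶  MIII  (L0)  txn=BusRdX  M[L0]=70
step 5: P1: load  L5  ⟶  ISIO  (L5)  txn=BusRd  M[L5]=80
step 6: P2: store L5 := 59  ⟶  IIMI  (L5)  txn=BusRdX+Flush  M[L5]=64
step 7: P2: load  L6  ⟶  IIEI  (L6)  txn=BusRd  M[L6]=90
step 8: P3: load  L5  ⟶  IIOS  (L5)  txn=BusRd  M[L5]=64
step 9: P2: load  L5  ⟶  IIOS  (L5)  txn=∅  M[L5]=64
step 10: P3: load  L1  ⟶  IIIE  (L1)  txn=BusRd  M[L1]=10
step 11: P0: load  L7  ⟶  EIII  (L7)  txn=BusRd  M[L7]=30
step 12: P2: store L3 := 54  ⟶  IIMI  (L3)  txn=BusRdX  M[L3]=90
step 13: P3: load  L1  ⟶  IIIE  (L1)  txn=∅  M[L1]=10
step 14: P2: store L4 := 97  ⟶  IIMI  (L4)  txn=BusRdX  M[L4]=40
step 15: P0: store L5 := 5  ⟶  MIII  (L5)  txn=BusRdX+Flush  M[L5]=59
step 16: P3: load  L5  ⟶  OIIS  (L5)  txn=BusRd  M[L5]=59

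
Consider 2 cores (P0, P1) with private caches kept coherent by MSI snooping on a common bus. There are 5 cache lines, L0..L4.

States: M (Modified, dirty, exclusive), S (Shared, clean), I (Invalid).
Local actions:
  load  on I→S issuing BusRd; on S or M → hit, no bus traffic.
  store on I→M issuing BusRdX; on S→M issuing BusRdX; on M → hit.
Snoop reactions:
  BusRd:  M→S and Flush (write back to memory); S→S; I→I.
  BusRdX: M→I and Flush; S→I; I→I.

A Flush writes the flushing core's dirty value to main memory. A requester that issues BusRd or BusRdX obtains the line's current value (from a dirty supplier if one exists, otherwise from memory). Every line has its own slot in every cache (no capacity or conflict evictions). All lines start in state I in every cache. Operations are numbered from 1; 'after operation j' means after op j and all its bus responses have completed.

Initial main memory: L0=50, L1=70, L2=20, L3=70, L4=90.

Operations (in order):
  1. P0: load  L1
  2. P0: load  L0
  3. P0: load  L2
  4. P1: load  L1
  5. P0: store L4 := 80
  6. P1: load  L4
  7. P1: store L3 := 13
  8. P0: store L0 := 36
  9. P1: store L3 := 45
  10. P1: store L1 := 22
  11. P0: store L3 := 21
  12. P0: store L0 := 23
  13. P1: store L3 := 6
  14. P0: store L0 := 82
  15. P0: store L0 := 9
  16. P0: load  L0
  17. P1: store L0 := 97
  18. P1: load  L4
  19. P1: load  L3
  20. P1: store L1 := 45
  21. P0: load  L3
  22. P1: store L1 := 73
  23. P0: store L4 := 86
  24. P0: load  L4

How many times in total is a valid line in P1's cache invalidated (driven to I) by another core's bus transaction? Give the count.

[1] P0: load  L1 | P0:S(70), P1:I | bus: BusRd
[2] P0: load  L0 | P0:S(50), P1:I | bus: BusRd
[3] P0: load  L2 | P0:S(20), P1:I | bus: BusRd
[4] P1: load  L1 | P0:S(70), P1:S(70) | bus: BusRd
[5] P0: store L4 := 80 | P0:M(80), P1:I | bus: BusRdX
[6] P1: load  L4 | P0:S(80), P1:S(80) | bus: BusRd,Flush
[7] P1: store L3 := 13 | P0:I, P1:M(13) | bus: BusRdX
[8] P0: store L0 := 36 | P0:M(36), P1:I | bus: BusRdX
[9] P1: store L3 := 45 | P0:I, P1:M(45) | bus: none
[10] P1: store L1 := 22 | P0:I, P1:M(22) | bus: BusRdX
[11] P0: store L3 := 21 | P0:M(21), P1:I | bus: BusRdX,Flush
[12] P0: store L0 := 23 | P0:M(23), P1:I | bus: none
[13] P1: store L3 := 6 | P0:I, P1:M(6) | bus: BusRdX,Flush
[14] P0: store L0 := 82 | P0:M(82), P1:I | bus: none
[15] P0: store L0 := 9 | P0:M(9), P1:I | bus: none
[16] P0: load  L0 | P0:M(9), P1:I | bus: none
[17] P1: store L0 := 97 | P0:I, P1:M(97) | bus: BusRdX,Flush
[18] P1: load  L4 | P0:S(80), P1:S(80) | bus: none
[19] P1: load  L3 | P0:I, P1:M(6) | bus: none
[20] P1: store L1 := 45 | P0:I, P1:M(45) | bus: none
[21] P0: load  L3 | P0:S(6), P1:S(6) | bus: BusRd,Flush
[22] P1: store L1 := 73 | P0:I, P1:M(73) | bus: none
[23] P0: store L4 := 86 | P0:M(86), P1:I | bus: BusRdX
[24] P0: load  L4 | P0:M(86), P1:I | bus: none

invalidations = 2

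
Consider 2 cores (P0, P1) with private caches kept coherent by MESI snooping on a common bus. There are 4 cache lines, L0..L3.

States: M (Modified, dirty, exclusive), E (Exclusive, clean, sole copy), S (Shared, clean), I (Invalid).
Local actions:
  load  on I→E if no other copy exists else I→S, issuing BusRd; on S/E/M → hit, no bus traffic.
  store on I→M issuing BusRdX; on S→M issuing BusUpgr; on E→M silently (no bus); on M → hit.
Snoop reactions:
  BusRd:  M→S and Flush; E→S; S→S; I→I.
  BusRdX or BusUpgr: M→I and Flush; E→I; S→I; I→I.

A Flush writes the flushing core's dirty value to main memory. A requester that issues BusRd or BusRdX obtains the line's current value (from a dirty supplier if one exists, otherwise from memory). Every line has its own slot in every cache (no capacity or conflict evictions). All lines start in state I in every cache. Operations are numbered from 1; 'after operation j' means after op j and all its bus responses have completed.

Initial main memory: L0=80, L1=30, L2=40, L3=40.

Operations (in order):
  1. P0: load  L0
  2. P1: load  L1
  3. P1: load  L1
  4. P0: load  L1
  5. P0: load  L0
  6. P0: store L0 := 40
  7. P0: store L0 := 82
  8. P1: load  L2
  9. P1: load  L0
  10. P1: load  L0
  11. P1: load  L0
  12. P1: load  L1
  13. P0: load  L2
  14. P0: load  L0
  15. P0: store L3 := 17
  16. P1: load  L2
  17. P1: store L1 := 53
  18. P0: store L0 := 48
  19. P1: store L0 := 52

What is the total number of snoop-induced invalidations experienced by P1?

1. P0: load  L0  bus=[BusRd]  L0: P0=E P1=I  mem[L0]=80
2. P1: load  L1  bus=[BusRd]  L1: P0=I P1=E  mem[L1]=30
3. P1: load  L1  bus=[-]  L1: P0=I P1=E  mem[L1]=30
4. P0: load  L1  bus=[BusRd]  L1: P0=S P1=S  mem[L1]=30
5. P0: load  L0  bus=[-]  L0: P0=E P1=I  mem[L0]=80
6. P0: store L0 := 40  bus=[-]  L0: P0=M P1=I  mem[L0]=80
7. P0: store L0 := 82  bus=[-]  L0: P0=M P1=I  mem[L0]=80
8. P1: load  L2  bus=[BusRd]  L2: P0=I P1=E  mem[L2]=40
9. P1: load  L0  bus=[BusRd,Flush]  L0: P0=S P1=S  mem[L0]=82
10. P1: load  L0  bus=[-]  L0: P0=S P1=S  mem[L0]=82
11. P1: load  L0  bus=[-]  L0: P0=S P1=S  mem[L0]=82
12. P1: load  L1  bus=[-]  L1: P0=S P1=S  mem[L1]=30
13. P0: load  L2  bus=[BusRd]  L2: P0=S P1=S  mem[L2]=40
14. P0: load  L0  bus=[-]  L0: P0=S P1=S  mem[L0]=82
15. P0: store L3 := 17  bus=[BusRdX]  L3: P0=M P1=I  mem[L3]=40
16. P1: load  L2  bus=[-]  L2: P0=S P1=S  mem[L2]=40
17. P1: store L1 := 53  bus=[BusUpgr]  L1: P0=I P1=M  mem[L1]=30
18. P0: store L0 := 48  bus=[BusUpgr]  L0: P0=M P1=I  mem[L0]=82
19. P1: store L0 := 52  bus=[BusRdX,Flush]  L0: P0=I P1=M  mem[L0]=48

invalidations = 1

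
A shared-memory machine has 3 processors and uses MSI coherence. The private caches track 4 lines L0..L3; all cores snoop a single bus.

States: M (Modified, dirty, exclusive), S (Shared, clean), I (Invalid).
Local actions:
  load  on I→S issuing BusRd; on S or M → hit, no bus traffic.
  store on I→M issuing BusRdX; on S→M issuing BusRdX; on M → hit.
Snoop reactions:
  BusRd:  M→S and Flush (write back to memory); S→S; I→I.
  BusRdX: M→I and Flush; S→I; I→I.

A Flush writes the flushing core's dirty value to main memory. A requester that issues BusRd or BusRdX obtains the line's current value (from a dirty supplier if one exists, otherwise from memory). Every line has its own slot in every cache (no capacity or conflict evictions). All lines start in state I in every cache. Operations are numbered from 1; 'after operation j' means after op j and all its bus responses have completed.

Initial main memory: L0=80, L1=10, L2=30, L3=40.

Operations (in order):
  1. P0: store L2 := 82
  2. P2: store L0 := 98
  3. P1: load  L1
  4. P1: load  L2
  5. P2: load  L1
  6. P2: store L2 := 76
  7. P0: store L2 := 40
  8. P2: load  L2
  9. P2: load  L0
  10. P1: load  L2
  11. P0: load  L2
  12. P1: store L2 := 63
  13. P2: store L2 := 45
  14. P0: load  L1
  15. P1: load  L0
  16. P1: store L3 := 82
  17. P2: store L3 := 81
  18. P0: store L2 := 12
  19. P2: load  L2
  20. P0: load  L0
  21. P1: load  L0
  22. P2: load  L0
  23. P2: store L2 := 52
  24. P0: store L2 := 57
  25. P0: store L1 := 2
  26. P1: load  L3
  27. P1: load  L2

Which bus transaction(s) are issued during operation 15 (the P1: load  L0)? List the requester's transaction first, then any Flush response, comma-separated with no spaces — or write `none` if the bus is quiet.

1. P0: store L2 := 82  bus=[BusRdX]  L2: P0=M P1=I P2=I  mem[L2]=30
2. P2: store L0 := 98  bus=[BusRdX]  L0: P0=I P1=I P2=M  mem[L0]=80
3. P1: load  L1  bus=[BusRd]  L1: P0=I P1=S P2=I  mem[L1]=10
4. P1: load  L2  bus=[BusRd,Flush]  L2: P0=S P1=S P2=I  mem[L2]=82
5. P2: load  L1  bus=[BusRd]  L1: P0=I P1=S P2=S  mem[L1]=10
6. P2: store L2 := 76  bus=[BusRdX]  L2: P0=I P1=I P2=M  mem[L2]=82
7. P0: store L2 := 40  bus=[BusRdX,Flush]  L2: P0=M P1=I P2=I  mem[L2]=76
8. P2: load  L2  bus=[BusRd,Flush]  L2: P0=S P1=I P2=S  mem[L2]=40
9. P2: load  L0  bus=[-]  L0: P0=I P1=I P2=M  mem[L0]=80
10. P1: load  L2  bus=[BusRd]  L2: P0=S P1=S P2=S  mem[L2]=40
11. P0: load  L2  bus=[-]  L2: P0=S P1=S P2=S  mem[L2]=40
12. P1: store L2 := 63  bus=[BusRdX]  L2: P0=I P1=M P2=I  mem[L2]=40
13. P2: store L2 := 45  bus=[BusRdX,Flush]  L2: P0=I P1=I P2=M  mem[L2]=63
14. P0: load  L1  bus=[BusRd]  L1: P0=S P1=S P2=S  mem[L1]=10
15. P1: load  L0  bus=[BusRd,Flush]  L0: P0=I P1=S P2=S  mem[L0]=98
16. P1: store L3 := 82  bus=[BusRdX]  L3: P0=I P1=M P2=I  mem[L3]=40
17. P2: store L3 := 81  bus=[BusRdX,Flush]  L3: P0=I P1=I P2=M  mem[L3]=82
18. P0: store L2 := 12  bus=[BusRdX,Flush]  L2: P0=M P1=I P2=I  mem[L2]=45
19. P2: load  L2  bus=[BusRd,Flush]  L2: P0=S P1=I P2=S  mem[L2]=12
20. P0: load  L0  bus=[BusRd]  L0: P0=S P1=S P2=S  mem[L0]=98
21. P1: load  L0  bus=[-]  L0: P0=S P1=S P2=S  mem[L0]=98
22. P2: load  L0  bus=[-]  L0: P0=S P1=S P2=S  mem[L0]=98
23. P2: store L2 := 52  bus=[BusRdX]  L2: P0=I P1=I P2=M  mem[L2]=12
24. P0: store L2 := 57  bus=[BusRdX,Flush]  L2: P0=M P1=I P2=I  mem[L2]=52
25. P0: store L1 := 2  bus=[BusRdX]  L1: P0=M P1=I P2=I  mem[L1]=10
26. P1: load  L3  bus=[BusRd,Flush]  L3: P0=I P1=S P2=S  mem[L3]=81
27. P1: load  L2  bus=[BusRd,Flush]  L2: P0=S P1=S P2=I  mem[L2]=57

bus = BusRd,Flush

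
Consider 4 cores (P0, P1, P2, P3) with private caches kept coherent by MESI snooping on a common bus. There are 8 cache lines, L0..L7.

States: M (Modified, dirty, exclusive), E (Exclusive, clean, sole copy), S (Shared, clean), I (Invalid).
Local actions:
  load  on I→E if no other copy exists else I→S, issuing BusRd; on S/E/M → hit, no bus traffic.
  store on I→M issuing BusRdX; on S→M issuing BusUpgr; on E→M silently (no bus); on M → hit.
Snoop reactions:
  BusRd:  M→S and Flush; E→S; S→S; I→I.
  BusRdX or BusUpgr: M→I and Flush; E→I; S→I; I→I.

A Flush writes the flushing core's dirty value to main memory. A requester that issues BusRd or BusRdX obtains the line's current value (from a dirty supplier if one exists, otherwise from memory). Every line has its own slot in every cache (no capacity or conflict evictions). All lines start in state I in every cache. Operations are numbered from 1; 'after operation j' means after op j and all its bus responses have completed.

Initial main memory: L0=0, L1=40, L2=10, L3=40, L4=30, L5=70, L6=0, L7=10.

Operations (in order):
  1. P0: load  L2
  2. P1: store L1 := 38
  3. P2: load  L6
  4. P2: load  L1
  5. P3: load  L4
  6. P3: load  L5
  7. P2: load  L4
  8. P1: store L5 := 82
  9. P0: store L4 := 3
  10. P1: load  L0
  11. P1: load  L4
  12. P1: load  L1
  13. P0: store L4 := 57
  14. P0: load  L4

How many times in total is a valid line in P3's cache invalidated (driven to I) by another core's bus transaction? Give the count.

step 1: P0: load  L2  ⟶  EIII  (L2)  txn=BusRd  M[L2]=10
step 2: P1: store L1 := 38  ⟶  IMII  (L1)  txn=BusRdX  M[L1]=40
step 3: P2: load  L6  ⟶  IIEI  (L6)  txn=BusRd  M[L6]=0
step 4: P2: load  L1  ⟶  ISSI  (L1)  txn=BusRd+Flush  M[L1]=38
step 5: P3: load  L4  ⟶  IIIE  (L4)  txn=BusRd  M[L4]=30
step 6: P3: load  L5  ⟶  IIIE  (L5)  txn=BusRd  M[L5]=70
step 7: P2: load  L4  ⟶  IISS  (L4)  txn=BusRd  M[L4]=30
step 8: P1: store L5 := 82  ⟶  IMII  (L5)  txn=BusRdX  M[L5]=70
step 9: P0: store L4 := 3  ⟶  MIII  (L4)  txn=BusRdX  M[L4]=30
step 10: P1: load  L0  ⟶  IEII  (L0)  txn=BusRd  M[L0]=0
step 11: P1: load  L4  ⟶  SSII  (L4)  txn=BusRd+Flush  M[L4]=3
step 12: P1: load  L1  ⟶  ISSI  (L1)  txn=∅  M[L1]=38
step 13: P0: store L4 := 57  ⟶  MIII  (L4)  txn=BusUpgr  M[L4]=3
step 14: P0: load  L4  ⟶  MIII  (L4)  txn=∅  M[L4]=3

invalidations = 2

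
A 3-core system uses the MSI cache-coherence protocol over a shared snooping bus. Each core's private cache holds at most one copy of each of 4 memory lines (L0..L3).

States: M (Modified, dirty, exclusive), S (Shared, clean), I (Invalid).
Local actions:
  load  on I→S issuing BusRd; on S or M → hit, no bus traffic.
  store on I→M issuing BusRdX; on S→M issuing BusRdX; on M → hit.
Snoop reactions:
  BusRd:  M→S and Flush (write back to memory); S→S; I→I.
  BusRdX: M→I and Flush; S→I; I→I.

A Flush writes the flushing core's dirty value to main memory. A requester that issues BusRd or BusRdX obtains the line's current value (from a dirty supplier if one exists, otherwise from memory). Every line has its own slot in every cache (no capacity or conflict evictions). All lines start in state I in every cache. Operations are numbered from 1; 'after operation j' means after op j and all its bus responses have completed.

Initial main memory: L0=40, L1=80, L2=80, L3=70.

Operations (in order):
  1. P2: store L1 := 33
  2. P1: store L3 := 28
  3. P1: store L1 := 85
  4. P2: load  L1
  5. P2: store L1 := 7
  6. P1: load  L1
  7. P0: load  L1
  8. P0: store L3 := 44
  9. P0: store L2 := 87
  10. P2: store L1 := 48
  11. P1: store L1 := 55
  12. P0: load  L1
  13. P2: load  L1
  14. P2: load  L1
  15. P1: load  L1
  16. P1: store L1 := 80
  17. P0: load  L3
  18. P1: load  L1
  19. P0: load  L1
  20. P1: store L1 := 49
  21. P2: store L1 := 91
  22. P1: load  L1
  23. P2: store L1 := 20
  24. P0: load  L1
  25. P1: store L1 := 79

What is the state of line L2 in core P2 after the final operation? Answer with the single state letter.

  op1 P2: store L1 := 33 → I/I/M on L1; bus BusRdX; mem=80
  op2 P1: store L3 := 28 → I/M/I on L3; bus BusRdX; mem=70
  op3 P1: store L1 := 85 → I/M/I on L1; bus BusRdX Flush; mem=33
  op4 P2: load  L1 → I/S/S on L1; bus BusRd Flush; mem=85
  op5 P2: store L1 := 7 → I/I/M on L1; bus BusRdX; mem=85
  op6 P1: load  L1 → I/S/S on L1; bus BusRd Flush; mem=7
  op7 P0: load  L1 → S/S/S on L1; bus BusRd; mem=7
  op8 P0: store L3 := 44 → M/I/I on L3; bus BusRdX Flush; mem=28
  op9 P0: store L2 := 87 → M/I/I on L2; bus BusRdX; mem=80
  op10 P2: store L1 := 48 → I/I/M on L1; bus BusRdX; mem=7
  op11 P1: store L1 := 55 → I/M/I on L1; bus BusRdX Flush; mem=48
  op12 P0: load  L1 → S/S/I on L1; bus BusRd Flush; mem=55
  op13 P2: load  L1 → S/S/S on L1; bus BusRd; mem=55
  op14 P2: load  L1 → S/S/S on L1; bus (none); mem=55
  op15 P1: load  L1 → S/S/S on L1; bus (none); mem=55
  op16 P1: store L1 := 80 → I/M/I on L1; bus BusRdX; mem=55
  op17 P0: load  L3 → M/I/I on L3; bus (none); mem=28
  op18 P1: load  L1 → I/M/I on L1; bus (none); mem=55
  op19 P0: load  L1 → S/S/I on L1; bus BusRd Flush; mem=80
  op20 P1: store L1 := 49 → I/M/I on L1; bus BusRdX; mem=80
  op21 P2: store L1 := 91 → I/I/M on L1; bus BusRdX Flush; mem=49
  op22 P1: load  L1 → I/S/S on L1; bus BusRd Flush; mem=91
  op23 P2: store L1 := 20 → I/I/M on L1; bus BusRdX; mem=91
  op24 P0: load  L1 → S/I/S on L1; bus BusRd Flush; mem=20
  op25 P1: store L1 := 79 → I/M/I on L1; bus BusRdX; mem=20

state = I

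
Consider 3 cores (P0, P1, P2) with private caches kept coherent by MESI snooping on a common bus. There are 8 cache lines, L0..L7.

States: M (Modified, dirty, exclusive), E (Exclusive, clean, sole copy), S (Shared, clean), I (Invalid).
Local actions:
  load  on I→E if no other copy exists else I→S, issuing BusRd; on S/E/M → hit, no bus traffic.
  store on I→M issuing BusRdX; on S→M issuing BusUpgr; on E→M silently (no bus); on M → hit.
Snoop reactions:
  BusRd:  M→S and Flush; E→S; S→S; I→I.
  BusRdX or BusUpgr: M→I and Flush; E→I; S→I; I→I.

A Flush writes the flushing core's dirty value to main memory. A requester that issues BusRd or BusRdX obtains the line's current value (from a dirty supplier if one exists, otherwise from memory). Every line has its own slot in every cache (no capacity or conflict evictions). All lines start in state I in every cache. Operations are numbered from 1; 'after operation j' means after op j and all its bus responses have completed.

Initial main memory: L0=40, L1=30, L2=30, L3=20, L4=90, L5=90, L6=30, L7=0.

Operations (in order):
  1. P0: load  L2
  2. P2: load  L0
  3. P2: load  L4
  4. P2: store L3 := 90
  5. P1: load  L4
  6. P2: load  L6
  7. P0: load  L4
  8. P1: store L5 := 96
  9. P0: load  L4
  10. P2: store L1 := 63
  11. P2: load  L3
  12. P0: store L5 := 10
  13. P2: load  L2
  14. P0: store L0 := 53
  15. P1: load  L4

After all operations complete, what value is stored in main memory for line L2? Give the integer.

memory[L2] = 30

step 1: P0: load  L2  ⟶  EII  (L2)  txn=BusRd  M[L2]=30
step 2: P2: load  L0  ⟶  IIE  (L0)  txn=BusRd  M[L0]=40
step 3: P2: load  L4  ⟶  IIE  (L4)  txn=BusRd  M[L4]=90
step 4: P2: store L3 := 90  ⟶  IIM  (L3)  txn=BusRdX  M[L3]=20
step 5: P1: load  L4  ⟶  ISS  (L4)  txn=BusRd  M[L4]=90
step 6: P2: load  L6  ⟶  IIE  (L6)  txn=BusRd  M[L6]=30
step 7: P0: load  L4  ⟶  SSS  (L4)  txn=BusRd  M[L4]=90
step 8: P1: store L5 := 96  ⟶  IMI  (L5)  txn=BusRdX  M[L5]=90
step 9: P0: load  L4  ⟶  SSS  (L4)  txn=∅  M[L4]=90
step 10: P2: store L1 := 63  ⟶  IIM  (L1)  txn=BusRdX  M[L1]=30
step 11: P2: load  L3  ⟶  IIM  (L3)  txn=∅  M[L3]=20
step 12: P0: store L5 := 10  ⟶  MII  (L5)  txn=BusRdX+Flush  M[L5]=96
step 13: P2: load  L2  ⟶  SIS  (L2)  txn=BusRd  M[L2]=30
step 14: P0: store L0 := 53  ⟶  MII  (L0)  txn=BusRdX  M[L0]=40
step 15: P1: load  L4  ⟶  SSS  (L4)  txn=∅  M[L4]=90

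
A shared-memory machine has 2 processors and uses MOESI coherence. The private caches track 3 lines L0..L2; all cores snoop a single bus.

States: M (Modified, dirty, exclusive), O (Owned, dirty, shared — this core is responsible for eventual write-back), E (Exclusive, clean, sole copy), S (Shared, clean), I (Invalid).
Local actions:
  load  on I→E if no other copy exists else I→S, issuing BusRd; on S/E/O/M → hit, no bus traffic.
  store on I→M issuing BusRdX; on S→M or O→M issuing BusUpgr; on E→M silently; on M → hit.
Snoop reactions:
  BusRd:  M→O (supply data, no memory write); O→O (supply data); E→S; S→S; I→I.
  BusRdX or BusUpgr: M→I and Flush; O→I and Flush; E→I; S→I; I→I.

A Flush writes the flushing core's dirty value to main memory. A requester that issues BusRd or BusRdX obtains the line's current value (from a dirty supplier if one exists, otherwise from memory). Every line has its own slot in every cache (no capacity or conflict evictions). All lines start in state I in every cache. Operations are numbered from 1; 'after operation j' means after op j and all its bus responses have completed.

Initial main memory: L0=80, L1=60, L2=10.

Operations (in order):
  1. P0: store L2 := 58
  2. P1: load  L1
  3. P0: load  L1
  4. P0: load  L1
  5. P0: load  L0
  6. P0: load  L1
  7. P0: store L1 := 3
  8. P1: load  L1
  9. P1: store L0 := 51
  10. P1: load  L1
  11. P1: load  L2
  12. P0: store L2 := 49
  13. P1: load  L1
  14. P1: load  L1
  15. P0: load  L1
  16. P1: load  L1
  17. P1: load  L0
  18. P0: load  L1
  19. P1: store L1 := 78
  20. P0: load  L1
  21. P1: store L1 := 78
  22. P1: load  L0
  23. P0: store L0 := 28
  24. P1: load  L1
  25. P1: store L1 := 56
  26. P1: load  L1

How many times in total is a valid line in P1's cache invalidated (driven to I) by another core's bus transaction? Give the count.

invalidations = 3

step 1: P0: store L2 := 58  ⟶  MI  (L2)  txn=BusRdX  M[L2]=10
step 2: P1: load  L1  ⟶  IE  (L1)  txn=BusRd  M[L1]=60
step 3: P0: load  L1  ⟶  SS  (L1)  txn=BusRd  M[L1]=60
step 4: P0: load  L1  ⟶  SS  (L1)  txn=∅  M[L1]=60
step 5: P0: load  L0  ⟶  EI  (L0)  txn=BusRd  M[L0]=80
step 6: P0: load  L1  ⟶  SS  (L1)  txn=∅  M[L1]=60
step 7: P0: store L1 := 3  ⟶  MI  (L1)  txn=BusUpgr  M[L1]=60
step 8: P1: load  L1  ⟶  OS  (L1)  txn=BusRd  M[L1]=60
step 9: P1: store L0 := 51  ⟶  IM  (L0)  txn=BusRdX  M[L0]=80
step 10: P1: load  L1  ⟶  OS  (L1)  txn=∅  M[L1]=60
step 11: P1: load  L2  ⟶  OS  (L2)  txn=BusRd  M[L2]=10
step 12: P0: store L2 := 49  ⟶  MI  (L2)  txn=BusUpgr  M[L2]=10
step 13: P1: load  L1  ⟶  OS  (L1)  txn=∅  M[L1]=60
step 14: P1: load  L1  ⟶  OS  (L1)  txn=∅  M[L1]=60
step 15: P0: load  L1  ⟶  OS  (L1)  txn=∅  M[L1]=60
step 16: P1: load  L1  ⟶  OS  (L1)  txn=∅  M[L1]=60
step 17: P1: load  L0  ⟶  IM  (L0)  txn=∅  M[L0]=80
step 18: P0: load  L1  ⟶  OS  (L1)  txn=∅  M[L1]=60
step 19: P1: store L1 := 78  ⟶  IM  (L1)  txn=BusUpgr+Flush  M[L1]=3
step 20: P0: load  L1  ⟶  SO  (L1)  txn=BusRd  M[L1]=3
step 21: P1: store L1 := 78  ⟶  IM  (L1)  txn=BusUpgr  M[L1]=3
step 22: P1: load  L0  ⟶  IM  (L0)  txn=∅  M[L0]=80
step 23: P0: store L0 := 28  ⟶  MI  (L0)  txn=BusRdX+Flush  M[L0]=51
step 24: P1: load  L1  ⟶  IM  (L1)  txn=∅  M[L1]=3
step 25: P1: store L1 := 56  ⟶  IM  (L1)  txn=∅  M[L1]=3
step 26: P1: load  L1  ⟶  IM  (L1)  txn=∅  M[L1]=3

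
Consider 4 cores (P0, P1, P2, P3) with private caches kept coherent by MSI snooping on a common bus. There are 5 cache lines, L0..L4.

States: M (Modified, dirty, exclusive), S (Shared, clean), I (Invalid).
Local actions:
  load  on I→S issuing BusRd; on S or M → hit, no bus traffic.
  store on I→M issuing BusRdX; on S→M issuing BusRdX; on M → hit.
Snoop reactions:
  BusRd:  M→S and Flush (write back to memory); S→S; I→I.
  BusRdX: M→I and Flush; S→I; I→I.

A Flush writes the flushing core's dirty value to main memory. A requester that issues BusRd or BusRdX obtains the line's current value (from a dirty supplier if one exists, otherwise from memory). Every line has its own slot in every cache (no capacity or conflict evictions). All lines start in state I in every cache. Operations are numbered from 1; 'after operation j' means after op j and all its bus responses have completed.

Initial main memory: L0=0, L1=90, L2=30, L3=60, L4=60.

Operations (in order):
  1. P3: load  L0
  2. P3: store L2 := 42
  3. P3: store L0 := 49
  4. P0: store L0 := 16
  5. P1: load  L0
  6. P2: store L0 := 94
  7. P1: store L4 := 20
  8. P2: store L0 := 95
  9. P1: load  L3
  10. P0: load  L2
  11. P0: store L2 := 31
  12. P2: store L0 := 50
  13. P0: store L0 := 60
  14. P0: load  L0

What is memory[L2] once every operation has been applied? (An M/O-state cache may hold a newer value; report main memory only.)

[1] P3: load  L0 | P0:I, P1:I, P2:I, P3:S(0) | bus: BusRd
[2] P3: store L2 := 42 | P0:I, P1:I, P2:I, P3:M(42) | bus: BusRdX
[3] P3: store L0 := 49 | P0:I, P1:I, P2:I, P3:M(49) | bus: BusRdX
[4] P0: store L0 := 16 | P0:M(16), P1:I, P2:I, P3:I | bus: BusRdX,Flush
[5] P1: load  L0 | P0:S(16), P1:S(16), P2:I, P3:I | bus: BusRd,Flush
[6] P2: store L0 := 94 | P0:I, P1:I, P2:M(94), P3:I | bus: BusRdX
[7] P1: store L4 := 20 | P0:I, P1:M(20), P2:I, P3:I | bus: BusRdX
[8] P2: store L0 := 95 | P0:I, P1:I, P2:M(95), P3:I | bus: none
[9] P1: load  L3 | P0:I, P1:S(60), P2:I, P3:I | bus: BusRd
[10] P0: load  L2 | P0:S(42), P1:I, P2:I, P3:S(42) | bus: BusRd,Flush
[11] P0: store L2 := 31 | P0:M(31), P1:I, P2:I, P3:I | bus: BusRdX
[12] P2: store L0 := 50 | P0:I, P1:I, P2:M(50), P3:I | bus: none
[13] P0: store L0 := 60 | P0:M(60), P1:I, P2:I, P3:I | bus: BusRdX,Flush
[14] P0: load  L0 | P0:M(60), P1:I, P2:I, P3:I | bus: none

memory[L2] = 42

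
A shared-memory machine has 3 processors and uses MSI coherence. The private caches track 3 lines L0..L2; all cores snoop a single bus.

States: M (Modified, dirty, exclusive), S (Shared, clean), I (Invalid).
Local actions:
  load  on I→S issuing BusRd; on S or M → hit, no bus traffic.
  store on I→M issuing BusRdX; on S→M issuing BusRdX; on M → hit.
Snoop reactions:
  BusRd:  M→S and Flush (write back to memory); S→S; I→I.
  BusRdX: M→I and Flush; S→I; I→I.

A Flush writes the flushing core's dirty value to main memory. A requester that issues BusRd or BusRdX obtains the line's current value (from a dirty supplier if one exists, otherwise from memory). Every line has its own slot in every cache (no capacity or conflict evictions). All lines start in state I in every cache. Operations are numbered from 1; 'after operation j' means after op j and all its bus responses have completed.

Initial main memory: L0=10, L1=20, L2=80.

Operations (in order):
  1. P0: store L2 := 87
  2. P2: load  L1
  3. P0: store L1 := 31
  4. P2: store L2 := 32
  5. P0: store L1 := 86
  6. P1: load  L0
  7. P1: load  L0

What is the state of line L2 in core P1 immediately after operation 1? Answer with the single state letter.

state = I

[1] P0: store L2 := 87 | P0:M(87), P1:I, P2:I | bus: BusRdX
[2] P2: load  L1 | P0:I, P1:I, P2:S(20) | bus: BusRd
[3] P0: store L1 := 31 | P0:M(31), P1:I, P2:I | bus: BusRdX
[4] P2: store L2 := 32 | P0:I, P1:I, P2:M(32) | bus: BusRdX,Flush
[5] P0: store L1 := 86 | P0:M(86), P1:I, P2:I | bus: none
[6] P1: load  L0 | P0:I, P1:S(10), P2:I | bus: BusRd
[7] P1: load  L0 | P0:I, P1:S(10), P2:I | bus: none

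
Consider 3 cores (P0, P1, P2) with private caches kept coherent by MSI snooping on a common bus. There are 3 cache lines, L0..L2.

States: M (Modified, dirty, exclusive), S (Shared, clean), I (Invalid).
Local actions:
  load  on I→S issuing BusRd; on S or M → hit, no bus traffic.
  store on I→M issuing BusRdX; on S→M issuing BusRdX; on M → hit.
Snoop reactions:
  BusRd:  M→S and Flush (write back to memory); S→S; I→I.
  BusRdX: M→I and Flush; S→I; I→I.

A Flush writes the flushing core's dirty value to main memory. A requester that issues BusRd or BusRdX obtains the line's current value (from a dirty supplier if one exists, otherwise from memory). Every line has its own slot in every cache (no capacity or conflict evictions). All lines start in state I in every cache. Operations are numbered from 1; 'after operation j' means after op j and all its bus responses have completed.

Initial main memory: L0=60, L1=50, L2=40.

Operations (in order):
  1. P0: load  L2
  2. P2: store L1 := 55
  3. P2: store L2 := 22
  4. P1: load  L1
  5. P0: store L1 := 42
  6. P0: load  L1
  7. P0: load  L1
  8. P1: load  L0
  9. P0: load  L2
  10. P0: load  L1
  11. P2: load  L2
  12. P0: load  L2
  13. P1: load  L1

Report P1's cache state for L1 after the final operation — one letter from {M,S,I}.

state = S

step 1: P0: load  L2  ⟶  SII  (L2)  txn=BusRd  M[L2]=40
step 2: P2: store L1 := 55  ⟶  IIM  (L1)  txn=BusRdX  M[L1]=50
step 3: P2: store L2 := 22  ⟶  IIM  (L2)  txn=BusRdX  M[L2]=40
step 4: P1: load  L1  ⟶  ISS  (L1)  txn=BusRd+Flush  M[L1]=55
step 5: P0: store L1 := 42  ⟶  MII  (L1)  txn=BusRdX  M[L1]=55
step 6: P0: load  L1  ⟶  MII  (L1)  txn=∅  M[L1]=55
step 7: P0: load  L1  ⟶  MII  (L1)  txn=∅  M[L1]=55
step 8: P1: load  L0  ⟶  ISI  (L0)  txn=BusRd  M[L0]=60
step 9: P0: load  L2  ⟶  SIS  (L2)  txn=BusRd+Flush  M[L2]=22
step 10: P0: load  L1  ⟶  MII  (L1)  txn=∅  M[L1]=55
step 11: P2: load  L2  ⟶  SIS  (L2)  txn=∅  M[L2]=22
step 12: P0: load  L2  ⟶  SIS  (L2)  txn=∅  M[L2]=22
step 13: P1: load  L1  ⟶  SSI  (L1)  txn=BusRd+Flush  M[L1]=42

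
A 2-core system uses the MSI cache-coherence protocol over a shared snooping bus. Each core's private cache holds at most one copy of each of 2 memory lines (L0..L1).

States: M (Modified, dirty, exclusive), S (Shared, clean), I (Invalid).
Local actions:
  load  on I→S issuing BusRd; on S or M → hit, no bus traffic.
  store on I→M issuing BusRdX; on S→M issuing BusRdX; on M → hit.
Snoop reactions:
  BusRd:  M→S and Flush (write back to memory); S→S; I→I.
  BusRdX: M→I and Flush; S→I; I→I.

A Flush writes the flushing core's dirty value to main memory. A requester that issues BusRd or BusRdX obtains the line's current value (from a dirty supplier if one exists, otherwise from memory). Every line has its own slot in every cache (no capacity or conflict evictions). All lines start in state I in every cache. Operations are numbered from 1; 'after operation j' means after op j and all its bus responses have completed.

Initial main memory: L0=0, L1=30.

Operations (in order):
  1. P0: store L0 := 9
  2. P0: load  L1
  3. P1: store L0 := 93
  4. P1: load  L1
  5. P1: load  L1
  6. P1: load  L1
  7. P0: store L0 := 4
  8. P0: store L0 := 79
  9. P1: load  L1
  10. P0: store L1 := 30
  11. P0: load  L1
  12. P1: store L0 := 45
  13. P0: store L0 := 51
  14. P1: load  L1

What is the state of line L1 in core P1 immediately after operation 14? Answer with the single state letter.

state = S

[1] P0: store L0 := 9 | P0:M(9), P1:I | bus: BusRdX
[2] P0: load  L1 | P0:S(30), P1:I | bus: BusRd
[3] P1: store L0 := 93 | P0:I, P1:M(93) | bus: BusRdX,Flush
[4] P1: load  L1 | P0:S(30), P1:S(30) | bus: BusRd
[5] P1: load  L1 | P0:S(30), P1:S(30) | bus: none
[6] P1: load  L1 | P0:S(30), P1:S(30) | bus: none
[7] P0: store L0 := 4 | P0:M(4), P1:I | bus: BusRdX,Flush
[8] P0: store L0 := 79 | P0:M(79), P1:I | bus: none
[9] P1: load  L1 | P0:S(30), P1:S(30) | bus: none
[10] P0: store L1 := 30 | P0:M(30), P1:I | bus: BusRdX
[11] P0: load  L1 | P0:M(30), P1:I | bus: none
[12] P1: store L0 := 45 | P0:I, P1:M(45) | bus: BusRdX,Flush
[13] P0: store L0 := 51 | P0:M(51), P1:I | bus: BusRdX,Flush
[14] P1: load  L1 | P0:S(30), P1:S(30) | bus: BusRd,Flush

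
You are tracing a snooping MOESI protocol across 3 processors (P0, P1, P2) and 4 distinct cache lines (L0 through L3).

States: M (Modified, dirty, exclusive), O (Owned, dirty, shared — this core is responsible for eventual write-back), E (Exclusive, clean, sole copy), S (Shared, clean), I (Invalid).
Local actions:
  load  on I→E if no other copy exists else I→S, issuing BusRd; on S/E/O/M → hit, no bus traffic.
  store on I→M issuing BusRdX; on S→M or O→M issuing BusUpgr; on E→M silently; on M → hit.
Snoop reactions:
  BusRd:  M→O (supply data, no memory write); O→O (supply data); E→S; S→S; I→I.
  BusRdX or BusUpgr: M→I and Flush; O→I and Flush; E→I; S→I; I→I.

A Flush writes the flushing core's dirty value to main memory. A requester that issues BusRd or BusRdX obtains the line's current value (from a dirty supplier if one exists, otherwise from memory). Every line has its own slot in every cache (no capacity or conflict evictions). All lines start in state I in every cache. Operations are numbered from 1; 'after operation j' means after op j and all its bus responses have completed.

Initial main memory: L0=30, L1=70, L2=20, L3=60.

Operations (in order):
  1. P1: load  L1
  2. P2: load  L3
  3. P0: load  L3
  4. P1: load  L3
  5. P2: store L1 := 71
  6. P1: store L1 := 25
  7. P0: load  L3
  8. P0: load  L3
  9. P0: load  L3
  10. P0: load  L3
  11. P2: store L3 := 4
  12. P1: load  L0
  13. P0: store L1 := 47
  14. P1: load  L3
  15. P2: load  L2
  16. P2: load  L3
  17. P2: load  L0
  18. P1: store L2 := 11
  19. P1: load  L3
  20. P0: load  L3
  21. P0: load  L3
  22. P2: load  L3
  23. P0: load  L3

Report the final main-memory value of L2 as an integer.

  op1 P1: load  L1 → I/E/I on L1; bus BusRd; mem=70
  op2 P2: load  L3 → I/I/E on L3; bus BusRd; mem=60
  op3 P0: load  L3 → S/I/S on L3; bus BusRd; mem=60
  op4 P1: load  L3 → S/S/S on L3; bus BusRd; mem=60
  op5 P2: store L1 := 71 → I/I/M on L1; bus BusRdX; mem=70
  op6 P1: store L1 := 25 → I/M/I on L1; bus BusRdX Flush; mem=71
  op7 P0: load  L3 → S/S/S on L3; bus (none); mem=60
  op8 P0: load  L3 → S/S/S on L3; bus (none); mem=60
  op9 P0: load  L3 → S/S/S on L3; bus (none); mem=60
  op10 P0: load  L3 → S/S/S on L3; bus (none); mem=60
  op11 P2: store L3 := 4 → I/I/M on L3; bus BusUpgr; mem=60
  op12 P1: load  L0 → I/E/I on L0; bus BusRd; mem=30
  op13 P0: store L1 := 47 → M/I/I on L1; bus BusRdX Flush; mem=25
  op14 P1: load  L3 → I/S/O on L3; bus BusRd; mem=60
  op15 P2: load  L2 → I/I/E on L2; bus BusRd; mem=20
  op16 P2: load  L3 → I/S/O on L3; bus (none); mem=60
  op17 P2: load  L0 → I/S/S on L0; bus BusRd; mem=30
  op18 P1: store L2 := 11 → I/M/I on L2; bus BusRdX; mem=20
  op19 P1: load  L3 → I/S/O on L3; bus (none); mem=60
  op20 P0: load  L3 → S/S/O on L3; bus BusRd; mem=60
  op21 P0: load  L3 → S/S/O on L3; bus (none); mem=60
  op22 P2: load  L3 → S/S/O on L3; bus (none); mem=60
  op23 P0: load  L3 → S/S/O on L3; bus (none); mem=60

memory[L2] = 20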